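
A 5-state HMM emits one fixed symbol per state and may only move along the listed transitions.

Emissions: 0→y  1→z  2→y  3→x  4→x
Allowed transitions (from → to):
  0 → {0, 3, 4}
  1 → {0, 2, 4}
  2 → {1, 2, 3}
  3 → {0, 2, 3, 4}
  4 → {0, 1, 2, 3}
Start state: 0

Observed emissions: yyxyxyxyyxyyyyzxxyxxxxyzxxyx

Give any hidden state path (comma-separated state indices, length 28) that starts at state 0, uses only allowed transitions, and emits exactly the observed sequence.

0,0,3,0,3,0,3,2,2,3,2,2,2,2,1,4,3,0,4,3,3,4,2,1,4,3,0,3

  0: obs=y cand={0,2} pick 0 [start]
  1: obs=y cand={0,2} pick 0 [0->0 ok]
  2: obs=x cand={3,4} pick 3 [0->3 ok]
  3: obs=y cand={0,2} pick 0 [3->0 ok]
  4: obs=x cand={3,4} pick 3 [0->3 ok]
  5: obs=y cand={0,2} pick 0 [3->0 ok]
  6: obs=x cand={3,4} pick 3 [0->3 ok]
  7: obs=y cand={0,2} pick 2 [3->2 ok]
  8: obs=y cand={0,2} pick 2 [2->2 ok]
  9: obs=x cand={3,4} pick 3 [2->3 ok]
  10: obs=y cand={0,2} pick 2 [3->2 ok]
  11: obs=y cand={0,2} pick 2 [2->2 ok]
  12: obs=y cand={0,2} pick 2 [2->2 ok]
  13: obs=y cand={0,2} pick 2 [2->2 ok]
  14: obs=z cand={1} pick 1 [2->1 ok]
  15: obs=x cand={3,4} pick 4 [1->4 ok]
  16: obs=x cand={3,4} pick 3 [4->3 ok]
  17: obs=y cand={0,2} pick 0 [3->0 ok]
  18: obs=x cand={3,4} pick 4 [0->4 ok]
  19: obs=x cand={3,4} pick 3 [4->3 ok]
  20: obs=x cand={3,4} pick 3 [3->3 ok]
  21: obs=x cand={3,4} pick 4 [3->4 ok]
  22: obs=y cand={0,2} pick 2 [4->2 ok]
  23: obs=z cand={1} pick 1 [2->1 ok]
  24: obs=x cand={3,4} pick 4 [1->4 ok]
  25: obs=x cand={3,4} pick 3 [4->3 ok]
  26: obs=y cand={0,2} pick 0 [3->0 ok]
  27: obs=x cand={3,4} pick 3 [0->3 ok]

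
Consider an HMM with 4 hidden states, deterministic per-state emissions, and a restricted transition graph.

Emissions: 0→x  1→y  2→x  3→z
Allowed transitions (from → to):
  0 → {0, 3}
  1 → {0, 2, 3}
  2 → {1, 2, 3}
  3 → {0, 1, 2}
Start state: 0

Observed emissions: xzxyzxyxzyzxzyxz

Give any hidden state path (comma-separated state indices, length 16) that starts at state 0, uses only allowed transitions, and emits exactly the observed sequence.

0,3,2,1,3,2,1,2,3,1,3,2,3,1,2,3

  0: obs=x cand={0,2} pick 0 [start]
  1: obs=z cand={3} pick 3 [0->3 ok]
  2: obs=x cand={0,2} pick 2 [3->2 ok]
  3: obs=y cand={1} pick 1 [2->1 ok]
  4: obs=z cand={3} pick 3 [1->3 ok]
  5: obs=x cand={0,2} pick 2 [3->2 ok]
  6: obs=y cand={1} pick 1 [2->1 ok]
  7: obs=x cand={0,2} pick 2 [1->2 ok]
  8: obs=z cand={3} pick 3 [2->3 ok]
  9: obs=y cand={1} pick 1 [3->1 ok]
  10: obs=z cand={3} pick 3 [1->3 ok]
  11: obs=x cand={0,2} pick 2 [3->2 ok]
  12: obs=z cand={3} pick 3 [2->3 ok]
  13: obs=y cand={1} pick 1 [3->1 ok]
  14: obs=x cand={0,2} pick 2 [1->2 ok]
  15: obs=z cand={3} pick 3 [2->3 ok]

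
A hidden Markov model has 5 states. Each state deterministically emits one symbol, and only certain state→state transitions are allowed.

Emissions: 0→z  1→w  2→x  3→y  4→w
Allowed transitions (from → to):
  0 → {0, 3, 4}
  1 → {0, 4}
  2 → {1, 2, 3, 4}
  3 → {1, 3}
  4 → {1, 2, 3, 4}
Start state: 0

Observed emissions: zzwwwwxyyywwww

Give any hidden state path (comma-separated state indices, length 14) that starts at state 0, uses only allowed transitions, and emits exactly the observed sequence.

0,0,4,1,4,4,2,3,3,3,1,4,4,4

  0: obs=z cand={0} pick 0 [start]
  1: obs=z cand={0} pick 0 [0->0 ok]
  2: obs=w cand={1,4} pick 4 [0->4 ok]
  3: obs=w cand={1,4} pick 1 [4->1 ok]
  4: obs=w cand={1,4} pick 4 [1->4 ok]
  5: obs=w cand={1,4} pick 4 [4->4 ok]
  6: obs=x cand={2} pick 2 [4->2 ok]
  7: obs=y cand={3} pick 3 [2->3 ok]
  8: obs=y cand={3} pick 3 [3->3 ok]
  9: obs=y cand={3} pick 3 [3->3 ok]
  10: obs=w cand={1,4} pick 1 [3->1 ok]
  11: obs=w cand={1,4} pick 4 [1->4 ok]
  12: obs=w cand={1,4} pick 4 [4->4 ok]
  13: obs=w cand={1,4} pick 4 [4->4 ok]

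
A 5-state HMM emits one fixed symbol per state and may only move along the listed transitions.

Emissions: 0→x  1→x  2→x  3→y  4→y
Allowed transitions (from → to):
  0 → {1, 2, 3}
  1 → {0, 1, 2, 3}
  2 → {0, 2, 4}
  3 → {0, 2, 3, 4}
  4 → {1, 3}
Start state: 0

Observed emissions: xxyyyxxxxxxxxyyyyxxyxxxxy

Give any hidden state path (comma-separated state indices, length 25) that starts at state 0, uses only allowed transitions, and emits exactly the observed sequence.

0,1,3,4,3,0,1,0,1,1,0,1,0,3,3,3,3,2,0,3,0,2,0,1,3

  0: obs=x cand={0,1,2} pick 0 [start]
  1: obs=x cand={0,1,2} pick 1 [0->1 ok]
  2: obs=y cand={3,4} pick 3 [1->3 ok]
  3: obs=y cand={3,4} pick 4 [3->4 ok]
  4: obs=y cand={3,4} pick 3 [4->3 ok]
  5: obs=x cand={0,1,2} pick 0 [3->0 ok]
  6: obs=x cand={0,1,2} pick 1 [0->1 ok]
  7: obs=x cand={0,1,2} pick 0 [1->0 ok]
  8: obs=x cand={0,1,2} pick 1 [0->1 ok]
  9: obs=x cand={0,1,2} pick 1 [1->1 ok]
  10: obs=x cand={0,1,2} pick 0 [1->0 ok]
  11: obs=x cand={0,1,2} pick 1 [0->1 ok]
  12: obs=x cand={0,1,2} pick 0 [1->0 ok]
  13: obs=y cand={3,4} pick 3 [0->3 ok]
  14: obs=y cand={3,4} pick 3 [3->3 ok]
  15: obs=y cand={3,4} pick 3 [3->3 ok]
  16: obs=y cand={3,4} pick 3 [3->3 ok]
  17: obs=x cand={0,1,2} pick 2 [3->2 ok]
  18: obs=x cand={0,1,2} pick 0 [2->0 ok]
  19: obs=y cand={3,4} pick 3 [0->3 ok]
  20: obs=x cand={0,1,2} pick 0 [3->0 ok]
  21: obs=x cand={0,1,2} pick 2 [0->2 ok]
  22: obs=x cand={0,1,2} pick 0 [2->0 ok]
  23: obs=x cand={0,1,2} pick 1 [0->1 ok]
  24: obs=y cand={3,4} pick 3 [1->3 ok]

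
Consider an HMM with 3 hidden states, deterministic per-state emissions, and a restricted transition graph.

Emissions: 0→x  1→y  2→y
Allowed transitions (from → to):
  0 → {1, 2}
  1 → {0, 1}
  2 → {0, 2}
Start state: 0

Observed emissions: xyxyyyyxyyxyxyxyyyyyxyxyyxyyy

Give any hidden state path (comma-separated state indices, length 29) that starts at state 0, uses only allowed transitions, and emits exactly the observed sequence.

0,2,0,1,1,1,1,0,2,2,0,2,0,2,0,1,1,1,1,1,0,1,0,1,1,0,2,2,2

  t0 'x' -> {0}, take 0 (start)
  t1 'y' -> {1,2}, take 2 (0->2 ok)
  t2 'x' -> {0}, take 0 (2->0 ok)
  t3 'y' -> {1,2}, take 1 (0->1 ok)
  t4 'y' -> {1,2}, take 1 (1->1 ok)
  t5 'y' -> {1,2}, take 1 (1->1 ok)
  t6 'y' -> {1,2}, take 1 (1->1 ok)
  t7 'x' -> {0}, take 0 (1->0 ok)
  t8 'y' -> {1,2}, take 2 (0->2 ok)
  t9 'y' -> {1,2}, take 2 (2->2 ok)
  t10 'x' -> {0}, take 0 (2->0 ok)
  t11 'y' -> {1,2}, take 2 (0->2 ok)
  t12 'x' -> {0}, take 0 (2->0 ok)
  t13 'y' -> {1,2}, take 2 (0->2 ok)
  t14 'x' -> {0}, take 0 (2->0 ok)
  t15 'y' -> {1,2}, take 1 (0->1 ok)
  t16 'y' -> {1,2}, take 1 (1->1 ok)
  t17 'y' -> {1,2}, take 1 (1->1 ok)
  t18 'y' -> {1,2}, take 1 (1->1 ok)
  t19 'y' -> {1,2}, take 1 (1->1 ok)
  t20 'x' -> {0}, take 0 (1->0 ok)
  t21 'y' -> {1,2}, take 1 (0->1 ok)
  t22 'x' -> {0}, take 0 (1->0 ok)
  t23 'y' -> {1,2}, take 1 (0->1 ok)
  t24 'y' -> {1,2}, take 1 (1->1 ok)
  t25 'x' -> {0}, take 0 (1->0 ok)
  t26 'y' -> {1,2}, take 2 (0->2 ok)
  t27 'y' -> {1,2}, take 2 (2->2 ok)
  t28 'y' -> {1,2}, take 2 (2->2 ok)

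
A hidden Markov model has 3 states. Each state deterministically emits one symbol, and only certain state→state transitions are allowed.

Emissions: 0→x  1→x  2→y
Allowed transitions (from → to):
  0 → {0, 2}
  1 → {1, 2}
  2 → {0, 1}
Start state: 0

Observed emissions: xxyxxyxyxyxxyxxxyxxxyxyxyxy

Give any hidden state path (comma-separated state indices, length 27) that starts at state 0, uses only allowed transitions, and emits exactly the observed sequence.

0,0,2,0,0,2,1,2,1,2,1,1,2,1,1,1,2,0,0,0,2,0,2,1,2,1,2

  [0] x  {0,1}  => 0  start
  [1] x  {0,1}  => 0  0->0 ok
  [2] y  {2}  => 2  0->2 ok
  [3] x  {0,1}  => 0  2->0 ok
  [4] x  {0,1}  => 0  0->0 ok
  [5] y  {2}  => 2  0->2 ok
  [6] x  {0,1}  => 1  2->1 ok
  [7] y  {2}  => 2  1->2 ok
  [8] x  {0,1}  => 1  2->1 ok
  [9] y  {2}  => 2  1->2 ok
  [10] x  {0,1}  => 1  2->1 ok
  [11] x  {0,1}  => 1  1->1 ok
  [12] y  {2}  => 2  1->2 ok
  [13] x  {0,1}  => 1  2->1 ok
  [14] x  {0,1}  => 1  1->1 ok
  [15] x  {0,1}  => 1  1->1 ok
  [16] y  {2}  => 2  1->2 ok
  [17] x  {0,1}  => 0  2->0 ok
  [18] x  {0,1}  => 0  0->0 ok
  [19] x  {0,1}  => 0  0->0 ok
  [20] y  {2}  => 2  0->2 ok
  [21] x  {0,1}  => 0  2->0 ok
  [22] y  {2}  => 2  0->2 ok
  [23] x  {0,1}  => 1  2->1 ok
  [24] y  {2}  => 2  1->2 ok
  [25] x  {0,1}  => 1  2->1 ok
  [26] y  {2}  => 2  1->2 ok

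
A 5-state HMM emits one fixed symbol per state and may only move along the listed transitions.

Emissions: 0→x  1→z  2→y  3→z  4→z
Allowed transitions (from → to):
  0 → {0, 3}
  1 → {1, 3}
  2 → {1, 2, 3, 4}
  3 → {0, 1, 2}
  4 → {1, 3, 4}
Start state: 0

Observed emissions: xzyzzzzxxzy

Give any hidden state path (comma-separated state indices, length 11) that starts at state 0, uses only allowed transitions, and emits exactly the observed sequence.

0,3,2,1,3,1,3,0,0,3,2

  [0] x  {0}  => 0  start
  [1] z  {1,3,4}  => 3  0->3 ok
  [2] y  {2}  => 2  3->2 ok
  [3] z  {1,3,4}  => 1  2->1 ok
  [4] z  {1,3,4}  => 3  1->3 ok
  [5] z  {1,3,4}  => 1  3->1 ok
  [6] z  {1,3,4}  => 3  1->3 ok
  [7] x  {0}  => 0  3->0 ok
  [8] x  {0}  => 0  0->0 ok
  [9] z  {1,3,4}  => 3  0->3 ok
  [10] y  {2}  => 2  3->2 ok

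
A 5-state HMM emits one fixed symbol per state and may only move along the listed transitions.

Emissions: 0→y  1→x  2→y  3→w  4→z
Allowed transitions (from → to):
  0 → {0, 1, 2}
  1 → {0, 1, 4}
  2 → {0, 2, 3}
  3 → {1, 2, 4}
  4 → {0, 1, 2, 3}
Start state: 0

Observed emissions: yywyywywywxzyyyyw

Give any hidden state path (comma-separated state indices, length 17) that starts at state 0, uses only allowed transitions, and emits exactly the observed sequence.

0,2,3,2,2,3,2,3,2,3,1,4,2,2,0,2,3

  t0 'y' -> {0,2}, take 0 (start)
  t1 'y' -> {0,2}, take 2 (0->2 ok)
  t2 'w' -> {3}, take 3 (2->3 ok)
  t3 'y' -> {0,2}, take 2 (3->2 ok)
  t4 'y' -> {0,2}, take 2 (2->2 ok)
  t5 'w' -> {3}, take 3 (2->3 ok)
  t6 'y' -> {0,2}, take 2 (3->2 ok)
  t7 'w' -> {3}, take 3 (2->3 ok)
  t8 'y' -> {0,2}, take 2 (3->2 ok)
  t9 'w' -> {3}, take 3 (2->3 ok)
  t10 'x' -> {1}, take 1 (3->1 ok)
  t11 'z' -> {4}, take 4 (1->4 ok)
  t12 'y' -> {0,2}, take 2 (4->2 ok)
  t13 'y' -> {0,2}, take 2 (2->2 ok)
  t14 'y' -> {0,2}, take 0 (2->0 ok)
  t15 'y' -> {0,2}, take 2 (0->2 ok)
  t16 'w' -> {3}, take 3 (2->3 ok)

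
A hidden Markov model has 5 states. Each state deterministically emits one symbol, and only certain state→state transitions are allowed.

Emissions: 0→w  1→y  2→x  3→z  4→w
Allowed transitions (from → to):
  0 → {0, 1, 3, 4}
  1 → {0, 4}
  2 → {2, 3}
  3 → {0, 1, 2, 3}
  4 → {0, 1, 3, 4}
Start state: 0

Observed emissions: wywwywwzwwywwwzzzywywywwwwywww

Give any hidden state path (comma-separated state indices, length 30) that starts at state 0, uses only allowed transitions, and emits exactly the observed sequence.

0,1,4,4,1,0,0,3,0,4,1,4,0,4,3,3,3,1,4,1,4,1,4,0,4,4,1,0,0,0

  0: obs=w cand={0,4} pick 0 [start]
  1: obs=y cand={1} pick 1 [0->1 ok]
  2: obs=w cand={0,4} pick 4 [1->4 ok]
  3: obs=w cand={0,4} pick 4 [4->4 ok]
  4: obs=y cand={1} pick 1 [4->1 ok]
  5: obs=w cand={0,4} pick 0 [1->0 ok]
  6: obs=w cand={0,4} pick 0 [0->0 ok]
  7: obs=z cand={3} pick 3 [0->3 ok]
  8: obs=w cand={0,4} pick 0 [3->0 ok]
  9: obs=w cand={0,4} pick 4 [0->4 ok]
  10: obs=y cand={1} pick 1 [4->1 ok]
  11: obs=w cand={0,4} pick 4 [1->4 ok]
  12: obs=w cand={0,4} pick 0 [4->0 ok]
  13: obs=w cand={0,4} pick 4 [0->4 ok]
  14: obs=z cand={3} pick 3 [4->3 ok]
  15: obs=z cand={3} pick 3 [3->3 ok]
  16: obs=z cand={3} pick 3 [3->3 ok]
  17: obs=y cand={1} pick 1 [3->1 ok]
  18: obs=w cand={0,4} pick 4 [1->4 ok]
  19: obs=y cand={1} pick 1 [4->1 ok]
  20: obs=w cand={0,4} pick 4 [1->4 ok]
  21: obs=y cand={1} pick 1 [4->1 ok]
  22: obs=w cand={0,4} pick 4 [1->4 ok]
  23: obs=w cand={0,4} pick 0 [4->0 ok]
  24: obs=w cand={0,4} pick 4 [0->4 ok]
  25: obs=w cand={0,4} pick 4 [4->4 ok]
  26: obs=y cand={1} pick 1 [4->1 ok]
  27: obs=w cand={0,4} pick 0 [1->0 ok]
  28: obs=w cand={0,4} pick 0 [0->0 ok]
  29: obs=w cand={0,4} pick 0 [0->0 ok]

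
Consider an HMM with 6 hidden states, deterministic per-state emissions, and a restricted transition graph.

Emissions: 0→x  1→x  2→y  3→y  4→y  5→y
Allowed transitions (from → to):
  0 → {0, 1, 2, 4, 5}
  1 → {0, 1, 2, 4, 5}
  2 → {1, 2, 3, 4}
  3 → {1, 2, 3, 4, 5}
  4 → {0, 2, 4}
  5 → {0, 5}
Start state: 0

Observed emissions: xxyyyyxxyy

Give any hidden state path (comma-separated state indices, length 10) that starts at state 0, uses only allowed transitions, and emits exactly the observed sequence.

  [0] x  {0,1}  => 0  start
  [1] x  {0,1}  => 1  0->1 ok
  [2] y  {2,3,4,5}  => 2  1->2 ok
  [3] y  {2,3,4,5}  => 3  2->3 ok
  [4] y  {2,3,4,5}  => 4  3->4 ok
  [5] y  {2,3,4,5}  => 4  4->4 ok
  [6] x  {0,1}  => 0  4->0 ok
  [7] x  {0,1}  => 0  0->0 ok
  [8] y  {2,3,4,5}  => 4  0->4 ok
  [9] y  {2,3,4,5}  => 2  4->2 ok

0,1,2,3,4,4,0,0,4,2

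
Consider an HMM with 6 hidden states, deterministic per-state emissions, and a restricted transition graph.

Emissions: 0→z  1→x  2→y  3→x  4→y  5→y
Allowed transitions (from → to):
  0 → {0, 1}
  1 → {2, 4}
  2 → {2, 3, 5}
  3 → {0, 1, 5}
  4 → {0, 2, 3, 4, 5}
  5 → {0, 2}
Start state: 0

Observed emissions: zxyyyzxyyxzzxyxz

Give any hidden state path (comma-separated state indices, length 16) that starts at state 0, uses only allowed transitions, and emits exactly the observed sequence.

0,1,2,2,5,0,1,2,2,3,0,0,1,2,3,0

  pos 0: z in {0}, choose 0; start
  pos 1: x in {1,3}, choose 1; 0->1 ok
  pos 2: y in {2,4,5}, choose 2; 1->2 ok
  pos 3: y in {2,4,5}, choose 2; 2->2 ok
  pos 4: y in {2,4,5}, choose 5; 2->5 ok
  pos 5: z in {0}, choose 0; 5->0 ok
  pos 6: x in {1,3}, choose 1; 0->1 ok
  pos 7: y in {2,4,5}, choose 2; 1->2 ok
  pos 8: y in {2,4,5}, choose 2; 2->2 ok
  pos 9: x in {1,3}, choose 3; 2->3 ok
  pos 10: z in {0}, choose 0; 3->0 ok
  pos 11: z in {0}, choose 0; 0->0 ok
  pos 12: x in {1,3}, choose 1; 0->1 ok
  pos 13: y in {2,4,5}, choose 2; 1->2 ok
  pos 14: x in {1,3}, choose 3; 2->3 ok
  pos 15: z in {0}, choose 0; 3->0 ok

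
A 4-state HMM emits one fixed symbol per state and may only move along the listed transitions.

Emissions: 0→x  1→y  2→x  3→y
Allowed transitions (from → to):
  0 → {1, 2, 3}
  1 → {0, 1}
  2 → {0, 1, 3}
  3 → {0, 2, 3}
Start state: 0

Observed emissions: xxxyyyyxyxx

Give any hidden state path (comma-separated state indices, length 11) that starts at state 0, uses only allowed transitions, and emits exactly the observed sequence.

0,2,0,1,1,1,1,0,3,2,0

  pos 0: x in {0,2}, choose 0; start
  pos 1: x in {0,2}, choose 2; 0->2 ok
  pos 2: x in {0,2}, choose 0; 2->0 ok
  pos 3: y in {1,3}, choose 1; 0->1 ok
  pos 4: y in {1,3}, choose 1; 1->1 ok
  pos 5: y in {1,3}, choose 1; 1->1 ok
  pos 6: y in {1,3}, choose 1; 1->1 ok
  pos 7: x in {0,2}, choose 0; 1->0 ok
  pos 8: y in {1,3}, choose 3; 0->3 ok
  pos 9: x in {0,2}, choose 2; 3->2 ok
  pos 10: x in {0,2}, choose 0; 2->0 ok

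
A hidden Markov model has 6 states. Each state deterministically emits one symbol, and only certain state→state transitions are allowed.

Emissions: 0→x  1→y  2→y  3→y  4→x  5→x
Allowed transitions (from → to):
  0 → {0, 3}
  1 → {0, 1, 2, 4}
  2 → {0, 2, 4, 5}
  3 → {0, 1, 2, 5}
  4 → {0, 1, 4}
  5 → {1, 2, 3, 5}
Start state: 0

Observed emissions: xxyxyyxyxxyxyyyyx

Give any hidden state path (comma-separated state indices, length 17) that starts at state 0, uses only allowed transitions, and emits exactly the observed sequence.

0,0,3,0,3,2,0,3,0,0,3,0,3,1,1,2,4

  0: obs=x cand={0,4,5} pick 0 [start]
  1: obs=x cand={0,4,5} pick 0 [0->0 ok]
  2: obs=y cand={1,2,3} pick 3 [0->3 ok]
  3: obs=x cand={0,4,5} pick 0 [3->0 ok]
  4: obs=y cand={1,2,3} pick 3 [0->3 ok]
  5: obs=y cand={1,2,3} pick 2 [3->2 ok]
  6: obs=x cand={0,4,5} pick 0 [2->0 ok]
  7: obs=y cand={1,2,3} pick 3 [0->3 ok]
  8: obs=x cand={0,4,5} pick 0 [3->0 ok]
  9: obs=x cand={0,4,5} pick 0 [0->0 ok]
  10: obs=y cand={1,2,3} pick 3 [0->3 ok]
  11: obs=x cand={0,4,5} pick 0 [3->0 ok]
  12: obs=y cand={1,2,3} pick 3 [0->3 ok]
  13: obs=y cand={1,2,3} pick 1 [3->1 ok]
  14: obs=y cand={1,2,3} pick 1 [1->1 ok]
  15: obs=y cand={1,2,3} pick 2 [1->2 ok]
  16: obs=x cand={0,4,5} pick 4 [2->4 ok]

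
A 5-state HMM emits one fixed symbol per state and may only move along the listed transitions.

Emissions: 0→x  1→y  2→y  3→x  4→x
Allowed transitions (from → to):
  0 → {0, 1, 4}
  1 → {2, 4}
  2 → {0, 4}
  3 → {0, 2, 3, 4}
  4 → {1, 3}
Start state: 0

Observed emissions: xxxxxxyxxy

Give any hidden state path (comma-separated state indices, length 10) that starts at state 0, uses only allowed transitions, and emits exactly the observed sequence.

  0: obs=x cand={0,3,4} pick 0 [start]
  1: obs=x cand={0,3,4} pick 4 [0->4 ok]
  2: obs=x cand={0,3,4} pick 3 [4->3 ok]
  3: obs=x cand={0,3,4} pick 3 [3->3 ok]
  4: obs=x cand={0,3,4} pick 0 [3->0 ok]
  5: obs=x cand={0,3,4} pick 4 [0->4 ok]
  6: obs=y cand={1,2} pick 1 [4->1 ok]
  7: obs=x cand={0,3,4} pick 4 [1->4 ok]
  8: obs=x cand={0,3,4} pick 3 [4->3 ok]
  9: obs=y cand={1,2} pick 2 [3->2 ok]

0,4,3,3,0,4,1,4,3,2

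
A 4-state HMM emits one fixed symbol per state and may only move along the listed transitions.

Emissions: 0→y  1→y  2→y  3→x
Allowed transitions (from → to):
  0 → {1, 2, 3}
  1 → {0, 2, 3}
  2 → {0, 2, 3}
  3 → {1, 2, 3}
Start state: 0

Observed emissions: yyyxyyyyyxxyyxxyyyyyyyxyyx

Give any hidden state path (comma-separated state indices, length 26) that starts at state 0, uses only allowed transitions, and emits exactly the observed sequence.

0,2,0,3,1,2,0,1,2,3,3,2,2,3,3,2,2,0,2,0,2,2,3,1,0,3

  0: obs=y cand={0,1,2} pick 0 [start]
  1: obs=y cand={0,1,2} pick 2 [0->2 ok]
  2: obs=y cand={0,1,2} pick 0 [2->0 ok]
  3: obs=x cand={3} pick 3 [0->3 ok]
  4: obs=y cand={0,1,2} pick 1 [3->1 ok]
  5: obs=y cand={0,1,2} pick 2 [1->2 ok]
  6: obs=y cand={0,1,2} pick 0 [2->0 ok]
  7: obs=y cand={0,1,2} pick 1 [0->1 ok]
  8: obs=y cand={0,1,2} pick 2 [1->2 ok]
  9: obs=x cand={3} pick 3 [2->3 ok]
  10: obs=x cand={3} pick 3 [3->3 ok]
  11: obs=y cand={0,1,2} pick 2 [3->2 ok]
  12: obs=y cand={0,1,2} pick 2 [2->2 ok]
  13: obs=x cand={3} pick 3 [2->3 ok]
  14: obs=x cand={3} pick 3 [3->3 ok]
  15: obs=y cand={0,1,2} pick 2 [3->2 ok]
  16: obs=y cand={0,1,2} pick 2 [2->2 ok]
  17: obs=y cand={0,1,2} pick 0 [2->0 ok]
  18: obs=y cand={0,1,2} pick 2 [0->2 ok]
  19: obs=y cand={0,1,2} pick 0 [2->0 ok]
  20: obs=y cand={0,1,2} pick 2 [0->2 ok]
  21: obs=y cand={0,1,2} pick 2 [2->2 ok]
  22: obs=x cand={3} pick 3 [2->3 ok]
  23: obs=y cand={0,1,2} pick 1 [3->1 ok]
  24: obs=y cand={0,1,2} pick 0 [1->0 ok]
  25: obs=x cand={3} pick 3 [0->3 ok]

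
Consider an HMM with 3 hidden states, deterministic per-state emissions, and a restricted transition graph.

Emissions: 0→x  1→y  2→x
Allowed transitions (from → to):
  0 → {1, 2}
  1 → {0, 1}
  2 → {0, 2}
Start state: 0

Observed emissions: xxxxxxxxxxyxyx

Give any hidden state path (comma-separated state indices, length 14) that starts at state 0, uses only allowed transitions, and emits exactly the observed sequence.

0,2,2,2,2,0,2,2,2,0,1,0,1,0

  [0] x  {0,2}  => 0  start
  [1] x  {0,2}  => 2  0->2 ok
  [2] x  {0,2}  => 2  2->2 ok
  [3] x  {0,2}  => 2  2->2 ok
  [4] x  {0,2}  => 2  2->2 ok
  [5] x  {0,2}  => 0  2->0 ok
  [6] x  {0,2}  => 2  0->2 ok
  [7] x  {0,2}  => 2  2->2 ok
  [8] x  {0,2}  => 2  2->2 ok
  [9] x  {0,2}  => 0  2->0 ok
  [10] y  {1}  => 1  0->1 ok
  [11] x  {0,2}  => 0  1->0 ok
  [12] y  {1}  => 1  0->1 ok
  [13] x  {0,2}  => 0  1->0 ok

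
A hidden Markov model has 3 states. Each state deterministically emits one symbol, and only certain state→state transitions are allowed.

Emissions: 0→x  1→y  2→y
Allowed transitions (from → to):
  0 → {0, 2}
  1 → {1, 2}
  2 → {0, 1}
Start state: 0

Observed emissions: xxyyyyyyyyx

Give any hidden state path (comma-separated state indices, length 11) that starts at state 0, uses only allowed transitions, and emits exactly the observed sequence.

  t0 'x' -> {0}, take 0 (start)
  t1 'x' -> {0}, take 0 (0->0 ok)
  t2 'y' -> {1,2}, take 2 (0->2 ok)
  t3 'y' -> {1,2}, take 1 (2->1 ok)
  t4 'y' -> {1,2}, take 1 (1->1 ok)
  t5 'y' -> {1,2}, take 2 (1->2 ok)
  t6 'y' -> {1,2}, take 1 (2->1 ok)
  t7 'y' -> {1,2}, take 1 (1->1 ok)
  t8 'y' -> {1,2}, take 1 (1->1 ok)
  t9 'y' -> {1,2}, take 2 (1->2 ok)
  t10 'x' -> {0}, take 0 (2->0 ok)

0,0,2,1,1,2,1,1,1,2,0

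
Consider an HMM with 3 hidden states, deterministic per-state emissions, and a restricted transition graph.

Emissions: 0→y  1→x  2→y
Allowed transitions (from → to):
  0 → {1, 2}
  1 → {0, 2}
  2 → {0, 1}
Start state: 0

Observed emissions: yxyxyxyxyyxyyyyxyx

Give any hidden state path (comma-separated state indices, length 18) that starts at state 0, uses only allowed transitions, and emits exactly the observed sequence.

0,1,0,1,0,1,2,1,0,2,1,2,0,2,0,1,0,1

  [0] y  {0,2}  => 0  start
  [1] x  {1}  => 1  0->1 ok
  [2] y  {0,2}  => 0  1->0 ok
  [3] x  {1}  => 1  0->1 ok
  [4] y  {0,2}  => 0  1->0 ok
  [5] x  {1}  => 1  0->1 ok
  [6] y  {0,2}  => 2  1->2 ok
  [7] x  {1}  => 1  2->1 ok
  [8] y  {0,2}  => 0  1->0 ok
  [9] y  {0,2}  => 2  0->2 ok
  [10] x  {1}  => 1  2->1 ok
  [11] y  {0,2}  => 2  1->2 ok
  [12] y  {0,2}  => 0  2->0 ok
  [13] y  {0,2}  => 2  0->2 ok
  [14] y  {0,2}  => 0  2->0 ok
  [15] x  {1}  => 1  0->1 ok
  [16] y  {0,2}  => 0  1->0 ok
  [17] x  {1}  => 1  0->1 ok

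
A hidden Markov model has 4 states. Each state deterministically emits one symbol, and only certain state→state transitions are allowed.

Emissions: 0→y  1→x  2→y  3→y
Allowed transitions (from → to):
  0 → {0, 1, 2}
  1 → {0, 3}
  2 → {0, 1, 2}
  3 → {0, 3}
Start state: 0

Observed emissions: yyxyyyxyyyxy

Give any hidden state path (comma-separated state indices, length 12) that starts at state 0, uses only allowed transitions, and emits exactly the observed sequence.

  0: obs=y cand={0,2,3} pick 0 [start]
  1: obs=y cand={0,2,3} pick 0 [0->0 ok]
  2: obs=x cand={1} pick 1 [0->1 ok]
  3: obs=y cand={0,2,3} pick 3 [1->3 ok]
  4: obs=y cand={0,2,3} pick 3 [3->3 ok]
  5: obs=y cand={0,2,3} pick 0 [3->0 ok]
  6: obs=x cand={1} pick 1 [0->1 ok]
  7: obs=y cand={0,2,3} pick 0 [1->0 ok]
  8: obs=y cand={0,2,3} pick 0 [0->0 ok]
  9: obs=y cand={0,2,3} pick 0 [0->0 ok]
  10: obs=x cand={1} pick 1 [0->1 ok]
  11: obs=y cand={0,2,3} pick 3 [1->3 ok]

0,0,1,3,3,0,1,0,0,0,1,3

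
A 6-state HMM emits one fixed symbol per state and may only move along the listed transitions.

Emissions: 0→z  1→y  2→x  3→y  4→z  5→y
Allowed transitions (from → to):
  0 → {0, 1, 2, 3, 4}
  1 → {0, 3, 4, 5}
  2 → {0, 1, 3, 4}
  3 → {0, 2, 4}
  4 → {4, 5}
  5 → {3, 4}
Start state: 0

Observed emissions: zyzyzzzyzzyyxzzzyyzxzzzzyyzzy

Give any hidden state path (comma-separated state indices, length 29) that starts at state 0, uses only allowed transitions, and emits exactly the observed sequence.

  pos 0: z in {0,4}, choose 0; start
  pos 1: y in {1,3,5}, choose 1; 0->1 ok
  pos 2: z in {0,4}, choose 4; 1->4 ok
  pos 3: y in {1,3,5}, choose 5; 4->5 ok
  pos 4: z in {0,4}, choose 4; 5->4 ok
  pos 5: z in {0,4}, choose 4; 4->4 ok
  pos 6: z in {0,4}, choose 4; 4->4 ok
  pos 7: y in {1,3,5}, choose 5; 4->5 ok
  pos 8: z in {0,4}, choose 4; 5->4 ok
  pos 9: z in {0,4}, choose 4; 4->4 ok
  pos 10: y in {1,3,5}, choose 5; 4->5 ok
  pos 11: y in {1,3,5}, choose 3; 5->3 ok
  pos 12: x in {2}, choose 2; 3->2 ok
  pos 13: z in {0,4}, choose 0; 2->0 ok
  pos 14: z in {0,4}, choose 0; 0->0 ok
  pos 15: z in {0,4}, choose 4; 0->4 ok
  pos 16: y in {1,3,5}, choose 5; 4->5 ok
  pos 17: y in {1,3,5}, choose 3; 5->3 ok
  pos 18: z in {0,4}, choose 0; 3->0 ok
  pos 19: x in {2}, choose 2; 0->2 ok
  pos 20: z in {0,4}, choose 4; 2->4 ok
  pos 21: z in {0,4}, choose 4; 4->4 ok
  pos 22: z in {0,4}, choose 4; 4->4 ok
  pos 23: z in {0,4}, choose 4; 4->4 ok
  pos 24: y in {1,3,5}, choose 5; 4->5 ok
  pos 25: y in {1,3,5}, choose 3; 5->3 ok
  pos 26: z in {0,4}, choose 0; 3->0 ok
  pos 27: z in {0,4}, choose 4; 0->4 ok
  pos 28: y in {1,3,5}, choose 5; 4->5 ok

0,1,4,5,4,4,4,5,4,4,5,3,2,0,0,4,5,3,0,2,4,4,4,4,5,3,0,4,5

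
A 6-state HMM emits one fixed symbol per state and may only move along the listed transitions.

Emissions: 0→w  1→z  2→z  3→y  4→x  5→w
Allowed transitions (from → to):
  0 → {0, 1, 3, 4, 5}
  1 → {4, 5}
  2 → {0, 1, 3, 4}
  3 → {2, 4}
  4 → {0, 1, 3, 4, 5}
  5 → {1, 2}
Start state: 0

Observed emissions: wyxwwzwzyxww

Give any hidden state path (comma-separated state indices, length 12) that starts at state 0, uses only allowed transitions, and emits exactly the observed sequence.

  0: obs=w cand={0,5} pick 0 [start]
  1: obs=y cand={3} pick 3 [0->3 ok]
  2: obs=x cand={4} pick 4 [3->4 ok]
  3: obs=w cand={0,5} pick 0 [4->0 ok]
  4: obs=w cand={0,5} pick 5 [0->5 ok]
  5: obs=z cand={1,2} pick 1 [5->1 ok]
  6: obs=w cand={0,5} pick 5 [1->5 ok]
  7: obs=z cand={1,2} pick 2 [5->2 ok]
  8: obs=y cand={3} pick 3 [2->3 ok]
  9: obs=x cand={4} pick 4 [3->4 ok]
  10: obs=w cand={0,5} pick 0 [4->0 ok]
  11: obs=w cand={0,5} pick 0 [0->0 ok]

0,3,4,0,5,1,5,2,3,4,0,0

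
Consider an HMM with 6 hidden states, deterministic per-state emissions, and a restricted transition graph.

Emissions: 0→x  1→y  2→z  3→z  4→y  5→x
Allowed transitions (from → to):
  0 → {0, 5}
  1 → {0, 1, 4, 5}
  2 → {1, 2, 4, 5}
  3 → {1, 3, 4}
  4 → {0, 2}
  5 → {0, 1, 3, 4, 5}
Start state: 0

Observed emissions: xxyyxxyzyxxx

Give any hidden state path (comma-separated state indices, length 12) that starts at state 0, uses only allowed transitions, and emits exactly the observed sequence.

0,5,1,4,0,5,4,2,4,0,0,5

  0: obs=x cand={0,5} pick 0 [start]
  1: obs=x cand={0,5} pick 5 [0->5 ok]
  2: obs=y cand={1,4} pick 1 [5->1 ok]
  3: obs=y cand={1,4} pick 4 [1->4 ok]
  4: obs=x cand={0,5} pick 0 [4->0 ok]
  5: obs=x cand={0,5} pick 5 [0->5 ok]
  6: obs=y cand={1,4} pick 4 [5->4 ok]
  7: obs=z cand={2,3} pick 2 [4->2 ok]
  8: obs=y cand={1,4} pick 4 [2->4 ok]
  9: obs=x cand={0,5} pick 0 [4->0 ok]
  10: obs=x cand={0,5} pick 0 [0->0 ok]
  11: obs=x cand={0,5} pick 5 [0->5 ok]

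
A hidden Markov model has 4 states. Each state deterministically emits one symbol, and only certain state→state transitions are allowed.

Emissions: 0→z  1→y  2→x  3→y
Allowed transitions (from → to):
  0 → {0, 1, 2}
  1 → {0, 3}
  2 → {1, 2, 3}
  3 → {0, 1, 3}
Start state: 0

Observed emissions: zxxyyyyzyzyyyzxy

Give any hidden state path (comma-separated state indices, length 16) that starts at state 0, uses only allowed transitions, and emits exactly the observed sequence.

0,2,2,3,3,3,1,0,1,0,1,3,3,0,2,3

  pos 0: z in {0}, choose 0; start
  pos 1: x in {2}, choose 2; 0->2 ok
  pos 2: x in {2}, choose 2; 2->2 ok
  pos 3: y in {1,3}, choose 3; 2->3 ok
  pos 4: y in {1,3}, choose 3; 3->3 ok
  pos 5: y in {1,3}, choose 3; 3->3 ok
  pos 6: y in {1,3}, choose 1; 3->1 ok
  pos 7: z in {0}, choose 0; 1->0 ok
  pos 8: y in {1,3}, choose 1; 0->1 ok
  pos 9: z in {0}, choose 0; 1->0 ok
  pos 10: y in {1,3}, choose 1; 0->1 ok
  pos 11: y in {1,3}, choose 3; 1->3 ok
  pos 12: y in {1,3}, choose 3; 3->3 ok
  pos 13: z in {0}, choose 0; 3->0 ok
  pos 14: x in {2}, choose 2; 0->2 ok
  pos 15: y in {1,3}, choose 3; 2->3 ok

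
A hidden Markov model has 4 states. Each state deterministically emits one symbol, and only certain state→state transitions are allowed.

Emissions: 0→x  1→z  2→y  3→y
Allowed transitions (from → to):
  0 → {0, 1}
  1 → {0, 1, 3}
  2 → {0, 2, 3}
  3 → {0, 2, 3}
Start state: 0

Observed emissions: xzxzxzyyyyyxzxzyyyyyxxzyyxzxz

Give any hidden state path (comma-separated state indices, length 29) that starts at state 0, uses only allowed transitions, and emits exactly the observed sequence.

  0: obs=x cand={0} pick 0 [start]
  1: obs=z cand={1} pick 1 [0->1 ok]
  2: obs=x cand={0} pick 0 [1->0 ok]
  3: obs=z cand={1} pick 1 [0->1 ok]
  4: obs=x cand={0} pick 0 [1->0 ok]
  5: obs=z cand={1} pick 1 [0->1 ok]
  6: obs=y cand={2,3} pick 3 [1->3 ok]
  7: obs=y cand={2,3} pick 2 [3->2 ok]
  8: obs=y cand={2,3} pick 3 [2->3 ok]
  9: obs=y cand={2,3} pick 2 [3->2 ok]
  10: obs=y cand={2,3} pick 3 [2->3 ok]
  11: obs=x cand={0} pick 0 [3->0 ok]
  12: obs=z cand={1} pick 1 [0->1 ok]
  13: obs=x cand={0} pick 0 [1->0 ok]
  14: obs=z cand={1} pick 1 [0->1 ok]
  15: obs=y cand={2,3} pick 3 [1->3 ok]
  16: obs=y cand={2,3} pick 2 [3->2 ok]
  17: obs=y cand={2,3} pick 3 [2->3 ok]
  18: obs=y cand={2,3} pick 2 [3->2 ok]
  19: obs=y cand={2,3} pick 2 [2->2 ok]
  20: obs=x cand={0} pick 0 [2->0 ok]
  21: obs=x cand={0} pick 0 [0->0 ok]
  22: obs=z cand={1} pick 1 [0->1 ok]
  23: obs=y cand={2,3} pick 3 [1->3 ok]
  24: obs=y cand={2,3} pick 3 [3->3 ok]
  25: obs=x cand={0} pick 0 [3->0 ok]
  26: obs=z cand={1} pick 1 [0->1 ok]
  27: obs=x cand={0} pick 0 [1->0 ok]
  28: obs=z cand={1} pick 1 [0->1 ok]

0,1,0,1,0,1,3,2,3,2,3,0,1,0,1,3,2,3,2,2,0,0,1,3,3,0,1,0,1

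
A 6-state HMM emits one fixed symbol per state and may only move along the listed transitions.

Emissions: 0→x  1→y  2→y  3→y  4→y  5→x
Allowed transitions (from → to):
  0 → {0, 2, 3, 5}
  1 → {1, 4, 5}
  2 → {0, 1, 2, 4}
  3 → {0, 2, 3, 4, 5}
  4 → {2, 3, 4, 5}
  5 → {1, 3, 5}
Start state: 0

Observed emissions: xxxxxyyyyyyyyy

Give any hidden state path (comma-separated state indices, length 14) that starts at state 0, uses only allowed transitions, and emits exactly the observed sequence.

0,0,0,0,5,3,3,4,3,3,2,1,4,4

  pos 0: x in {0,5}, choose 0; start
  pos 1: x in {0,5}, choose 0; 0->0 ok
  pos 2: x in {0,5}, choose 0; 0->0 ok
  pos 3: x in {0,5}, choose 0; 0->0 ok
  pos 4: x in {0,5}, choose 5; 0->5 ok
  pos 5: y in {1,2,3,4}, choose 3; 5->3 ok
  pos 6: y in {1,2,3,4}, choose 3; 3->3 ok
  pos 7: y in {1,2,3,4}, choose 4; 3->4 ok
  pos 8: y in {1,2,3,4}, choose 3; 4->3 ok
  pos 9: y in {1,2,3,4}, choose 3; 3->3 ok
  pos 10: y in {1,2,3,4}, choose 2; 3->2 ok
  pos 11: y in {1,2,3,4}, choose 1; 2->1 ok
  pos 12: y in {1,2,3,4}, choose 4; 1->4 ok
  pos 13: y in {1,2,3,4}, choose 4; 4->4 ok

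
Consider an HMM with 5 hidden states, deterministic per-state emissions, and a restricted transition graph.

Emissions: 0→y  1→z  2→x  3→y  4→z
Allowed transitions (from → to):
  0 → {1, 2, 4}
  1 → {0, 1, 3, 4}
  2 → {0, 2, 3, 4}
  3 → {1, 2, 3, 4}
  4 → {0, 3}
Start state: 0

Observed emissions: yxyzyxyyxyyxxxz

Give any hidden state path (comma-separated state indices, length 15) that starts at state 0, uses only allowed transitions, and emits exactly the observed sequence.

  t0 'y' -> {0,3}, take 0 (start)
  t1 'x' -> {2}, take 2 (0->2 ok)
  t2 'y' -> {0,3}, take 0 (2->0 ok)
  t3 'z' -> {1,4}, take 4 (0->4 ok)
  t4 'y' -> {0,3}, take 0 (4->0 ok)
  t5 'x' -> {2}, take 2 (0->2 ok)
  t6 'y' -> {0,3}, take 3 (2->3 ok)
  t7 'y' -> {0,3}, take 3 (3->3 ok)
  t8 'x' -> {2}, take 2 (3->2 ok)
  t9 'y' -> {0,3}, take 3 (2->3 ok)
  t10 'y' -> {0,3}, take 3 (3->3 ok)
  t11 'x' -> {2}, take 2 (3->2 ok)
  t12 'x' -> {2}, take 2 (2->2 ok)
  t13 'x' -> {2}, take 2 (2->2 ok)
  t14 'z' -> {1,4}, take 4 (2->4 ok)

0,2,0,4,0,2,3,3,2,3,3,2,2,2,4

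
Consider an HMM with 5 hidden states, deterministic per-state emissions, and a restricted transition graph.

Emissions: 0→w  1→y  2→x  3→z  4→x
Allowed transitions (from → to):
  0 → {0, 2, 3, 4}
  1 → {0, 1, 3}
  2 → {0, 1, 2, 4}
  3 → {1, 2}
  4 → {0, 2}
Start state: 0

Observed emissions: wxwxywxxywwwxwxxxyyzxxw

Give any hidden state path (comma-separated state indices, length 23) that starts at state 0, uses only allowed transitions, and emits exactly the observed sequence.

  [0] w  {0}  => 0  start
  [1] x  {2,4}  => 4  0->4 ok
  [2] w  {0}  => 0  4->0 ok
  [3] x  {2,4}  => 2  0->2 ok
  [4] y  {1}  => 1  2->1 ok
  [5] w  {0}  => 0  1->0 ok
  [6] x  {2,4}  => 4  0->4 ok
  [7] x  {2,4}  => 2  4->2 ok
  [8] y  {1}  => 1  2->1 ok
  [9] w  {0}  => 0  1->0 ok
  [10] w  {0}  => 0  0->0 ok
  [11] w  {0}  => 0  0->0 ok
  [12] x  {2,4}  => 4  0->4 ok
  [13] w  {0}  => 0  4->0 ok
  [14] x  {2,4}  => 2  0->2 ok
  [15] x  {2,4}  => 2  2->2 ok
  [16] x  {2,4}  => 2  2->2 ok
  [17] y  {1}  => 1  2->1 ok
  [18] y  {1}  => 1  1->1 ok
  [19] z  {3}  => 3  1->3 ok
  [20] x  {2,4}  => 2  3->2 ok
  [21] x  {2,4}  => 4  2->4 ok
  [22] w  {0}  => 0  4->0 ok

0,4,0,2,1,0,4,2,1,0,0,0,4,0,2,2,2,1,1,3,2,4,0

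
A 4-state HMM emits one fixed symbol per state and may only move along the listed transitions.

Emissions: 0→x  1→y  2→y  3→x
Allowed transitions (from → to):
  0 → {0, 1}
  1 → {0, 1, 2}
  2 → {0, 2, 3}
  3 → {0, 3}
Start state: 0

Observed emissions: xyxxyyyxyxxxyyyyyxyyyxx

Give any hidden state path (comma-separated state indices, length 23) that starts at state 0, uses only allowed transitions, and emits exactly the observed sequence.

0,1,0,0,1,1,1,0,1,0,0,0,1,2,2,2,2,0,1,2,2,3,3

  [0] x  {0,3}  => 0  start
  [1] y  {1,2}  => 1  0->1 ok
  [2] x  {0,3}  => 0  1->0 ok
  [3] x  {0,3}  => 0  0->0 ok
  [4] y  {1,2}  => 1  0->1 ok
  [5] y  {1,2}  => 1  1->1 ok
  [6] y  {1,2}  => 1  1->1 ok
  [7] x  {0,3}  => 0  1->0 ok
  [8] y  {1,2}  => 1  0->1 ok
  [9] x  {0,3}  => 0  1->0 ok
  [10] x  {0,3}  => 0  0->0 ok
  [11] x  {0,3}  => 0  0->0 ok
  [12] y  {1,2}  => 1  0->1 ok
  [13] y  {1,2}  => 2  1->2 ok
  [14] y  {1,2}  => 2  2->2 ok
  [15] y  {1,2}  => 2  2->2 ok
  [16] y  {1,2}  => 2  2->2 ok
  [17] x  {0,3}  => 0  2->0 ok
  [18] y  {1,2}  => 1  0->1 ok
  [19] y  {1,2}  => 2  1->2 ok
  [20] y  {1,2}  => 2  2->2 ok
  [21] x  {0,3}  => 3  2->3 ok
  [22] x  {0,3}  => 3  3->3 ok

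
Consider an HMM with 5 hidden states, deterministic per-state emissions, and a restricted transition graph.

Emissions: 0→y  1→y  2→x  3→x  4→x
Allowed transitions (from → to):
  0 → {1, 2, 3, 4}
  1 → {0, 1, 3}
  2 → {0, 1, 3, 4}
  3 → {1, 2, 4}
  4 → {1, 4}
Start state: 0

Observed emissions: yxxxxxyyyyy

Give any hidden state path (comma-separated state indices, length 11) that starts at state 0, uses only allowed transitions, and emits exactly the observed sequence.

0,3,4,4,4,4,1,1,1,1,1

  0: obs=y cand={0,1} pick 0 [start]
  1: obs=x cand={2,3,4} pick 3 [0->3 ok]
  2: obs=x cand={2,3,4} pick 4 [3->4 ok]
  3: obs=x cand={2,3,4} pick 4 [4->4 ok]
  4: obs=x cand={2,3,4} pick 4 [4->4 ok]
  5: obs=x cand={2,3,4} pick 4 [4->4 ok]
  6: obs=y cand={0,1} pick 1 [4->1 ok]
  7: obs=y cand={0,1} pick 1 [1->1 ok]
  8: obs=y cand={0,1} pick 1 [1->1 ok]
  9: obs=y cand={0,1} pick 1 [1->1 ok]
  10: obs=y cand={0,1} pick 1 [1->1 ok]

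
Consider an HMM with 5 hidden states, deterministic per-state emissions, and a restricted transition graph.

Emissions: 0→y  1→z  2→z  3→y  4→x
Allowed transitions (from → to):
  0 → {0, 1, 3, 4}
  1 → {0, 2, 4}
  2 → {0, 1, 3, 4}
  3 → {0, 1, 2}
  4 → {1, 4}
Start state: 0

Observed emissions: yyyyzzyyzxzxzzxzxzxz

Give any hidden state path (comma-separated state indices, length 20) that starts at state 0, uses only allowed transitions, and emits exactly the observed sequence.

0,3,0,3,1,2,0,3,1,4,1,4,1,2,4,1,4,1,4,1

  [0] y  {0,3}  => 0  start
  [1] y  {0,3}  => 3  0->3 ok
  [2] y  {0,3}  => 0  3->0 ok
  [3] y  {0,3}  => 3  0->3 ok
  [4] z  {1,2}  => 1  3->1 ok
  [5] z  {1,2}  => 2  1->2 ok
  [6] y  {0,3}  => 0  2->0 ok
  [7] y  {0,3}  => 3  0->3 ok
  [8] z  {1,2}  => 1  3->1 ok
  [9] x  {4}  => 4  1->4 ok
  [10] z  {1,2}  => 1  4->1 ok
  [11] x  {4}  => 4  1->4 ok
  [12] z  {1,2}  => 1  4->1 ok
  [13] z  {1,2}  => 2  1->2 ok
  [14] x  {4}  => 4  2->4 ok
  [15] z  {1,2}  => 1  4->1 ok
  [16] x  {4}  => 4  1->4 ok
  [17] z  {1,2}  => 1  4->1 ok
  [18] x  {4}  => 4  1->4 ok
  [19] z  {1,2}  => 1  4->1 ok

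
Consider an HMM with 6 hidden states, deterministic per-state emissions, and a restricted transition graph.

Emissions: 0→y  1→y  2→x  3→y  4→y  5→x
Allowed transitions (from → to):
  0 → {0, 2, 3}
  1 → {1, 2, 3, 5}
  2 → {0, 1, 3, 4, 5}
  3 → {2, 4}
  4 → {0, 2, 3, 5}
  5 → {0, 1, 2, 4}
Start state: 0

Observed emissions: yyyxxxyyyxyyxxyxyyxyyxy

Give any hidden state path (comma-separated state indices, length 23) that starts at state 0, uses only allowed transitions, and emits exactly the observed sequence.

0,3,4,5,2,5,0,3,4,5,4,3,2,5,4,2,3,4,5,4,3,2,0

  0: obs=y cand={0,1,3,4} pick 0 [start]
  1: obs=y cand={0,1,3,4} pick 3 [0->3 ok]
  2: obs=y cand={0,1,3,4} pick 4 [3->4 ok]
  3: obs=x cand={2,5} pick 5 [4->5 ok]
  4: obs=x cand={2,5} pick 2 [5->2 ok]
  5: obs=x cand={2,5} pick 5 [2->5 ok]
  6: obs=y cand={0,1,3,4} pick 0 [5->0 ok]
  7: obs=y cand={0,1,3,4} pick 3 [0->3 ok]
  8: obs=y cand={0,1,3,4} pick 4 [3->4 ok]
  9: obs=x cand={2,5} pick 5 [4->5 ok]
  10: obs=y cand={0,1,3,4} pick 4 [5->4 ok]
  11: obs=y cand={0,1,3,4} pick 3 [4->3 ok]
  12: obs=x cand={2,5} pick 2 [3->2 ok]
  13: obs=x cand={2,5} pick 5 [2->5 ok]
  14: obs=y cand={0,1,3,4} pick 4 [5->4 ok]
  15: obs=x cand={2,5} pick 2 [4->2 ok]
  16: obs=y cand={0,1,3,4} pick 3 [2->3 ok]
  17: obs=y cand={0,1,3,4} pick 4 [3->4 ok]
  18: obs=x cand={2,5} pick 5 [4->5 ok]
  19: obs=y cand={0,1,3,4} pick 4 [5->4 ok]
  20: obs=y cand={0,1,3,4} pick 3 [4->3 ok]
  21: obs=x cand={2,5} pick 2 [3->2 ok]
  22: obs=y cand={0,1,3,4} pick 0 [2->0 ok]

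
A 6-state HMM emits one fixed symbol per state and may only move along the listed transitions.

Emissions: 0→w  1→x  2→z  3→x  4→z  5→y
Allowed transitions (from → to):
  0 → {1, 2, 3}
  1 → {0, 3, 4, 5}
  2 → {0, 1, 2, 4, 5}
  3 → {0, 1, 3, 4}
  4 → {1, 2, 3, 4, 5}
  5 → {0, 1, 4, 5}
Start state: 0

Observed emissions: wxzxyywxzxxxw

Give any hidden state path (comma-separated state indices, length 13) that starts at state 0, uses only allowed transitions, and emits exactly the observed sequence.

  0: obs=w cand={0} pick 0 [start]
  1: obs=x cand={1,3} pick 3 [0->3 ok]
  2: obs=z cand={2,4} pick 4 [3->4 ok]
  3: obs=x cand={1,3} pick 1 [4->1 ok]
  4: obs=y cand={5} pick 5 [1->5 ok]
  5: obs=y cand={5} pick 5 [5->5 ok]
  6: obs=w cand={0} pick 0 [5->0 ok]
  7: obs=x cand={1,3} pick 3 [0->3 ok]
  8: obs=z cand={2,4} pick 4 [3->4 ok]
  9: obs=x cand={1,3} pick 3 [4->3 ok]
  10: obs=x cand={1,3} pick 1 [3->1 ok]
  11: obs=x cand={1,3} pick 3 [1->3 ok]
  12: obs=w cand={0} pick 0 [3->0 ok]

0,3,4,1,5,5,0,3,4,3,1,3,0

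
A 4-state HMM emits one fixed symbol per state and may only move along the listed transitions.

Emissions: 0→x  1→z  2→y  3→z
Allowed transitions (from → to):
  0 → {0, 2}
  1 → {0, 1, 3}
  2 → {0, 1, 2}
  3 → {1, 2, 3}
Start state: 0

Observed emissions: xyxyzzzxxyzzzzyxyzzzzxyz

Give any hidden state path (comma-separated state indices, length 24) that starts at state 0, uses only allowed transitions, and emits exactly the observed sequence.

  pos 0: x in {0}, choose 0; start
  pos 1: y in {2}, choose 2; 0->2 ok
  pos 2: x in {0}, choose 0; 2->0 ok
  pos 3: y in {2}, choose 2; 0->2 ok
  pos 4: z in {1,3}, choose 1; 2->1 ok
  pos 5: z in {1,3}, choose 3; 1->3 ok
  pos 6: z in {1,3}, choose 1; 3->1 ok
  pos 7: x in {0}, choose 0; 1->0 ok
  pos 8: x in {0}, choose 0; 0->0 ok
  pos 9: y in {2}, choose 2; 0->2 ok
  pos 10: z in {1,3}, choose 1; 2->1 ok
  pos 11: z in {1,3}, choose 1; 1->1 ok
  pos 12: z in {1,3}, choose 1; 1->1 ok
  pos 13: z in {1,3}, choose 3; 1->3 ok
  pos 14: y in {2}, choose 2; 3->2 ok
  pos 15: x in {0}, choose 0; 2->0 ok
  pos 16: y in {2}, choose 2; 0->2 ok
  pos 17: z in {1,3}, choose 1; 2->1 ok
  pos 18: z in {1,3}, choose 1; 1->1 ok
  pos 19: z in {1,3}, choose 3; 1->3 ok
  pos 20: z in {1,3}, choose 1; 3->1 ok
  pos 21: x in {0}, choose 0; 1->0 ok
  pos 22: y in {2}, choose 2; 0->2 ok
  pos 23: z in {1,3}, choose 1; 2->1 ok

0,2,0,2,1,3,1,0,0,2,1,1,1,3,2,0,2,1,1,3,1,0,2,1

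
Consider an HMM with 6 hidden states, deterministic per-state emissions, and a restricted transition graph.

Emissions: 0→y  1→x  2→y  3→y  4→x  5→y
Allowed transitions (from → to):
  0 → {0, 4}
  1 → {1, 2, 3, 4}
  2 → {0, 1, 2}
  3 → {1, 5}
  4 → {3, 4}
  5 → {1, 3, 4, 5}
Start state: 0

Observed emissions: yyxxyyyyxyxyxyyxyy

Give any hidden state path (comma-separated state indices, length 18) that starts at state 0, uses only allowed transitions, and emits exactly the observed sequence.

  0: obs=y cand={0,2,3,5} pick 0 [start]
  1: obs=y cand={0,2,3,5} pick 0 [0->0 ok]
  2: obs=x cand={1,4} pick 4 [0->4 ok]
  3: obs=x cand={1,4} pick 4 [4->4 ok]
  4: obs=y cand={0,2,3,5} pick 3 [4->3 ok]
  5: obs=y cand={0,2,3,5} pick 5 [3->5 ok]
  6: obs=y cand={0,2,3,5} pick 5 [5->5 ok]
  7: obs=y cand={0,2,3,5} pick 3 [5->3 ok]
  8: obs=x cand={1,4} pick 1 [3->1 ok]
  9: obs=y cand={0,2,3,5} pick 2 [1->2 ok]
  10: obs=x cand={1,4} pick 1 [2->1 ok]
  11: obs=y cand={0,2,3,5} pick 3 [1->3 ok]
  12: obs=x cand={1,4} pick 1 [3->1 ok]
  13: obs=y cand={0,2,3,5} pick 2 [1->2 ok]
  14: obs=y cand={0,2,3,5} pick 2 [2->2 ok]
  15: obs=x cand={1,4} pick 1 [2->1 ok]
  16: obs=y cand={0,2,3,5} pick 3 [1->3 ok]
  17: obs=y cand={0,2,3,5} pick 5 [3->5 ok]

0,0,4,4,3,5,5,3,1,2,1,3,1,2,2,1,3,5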